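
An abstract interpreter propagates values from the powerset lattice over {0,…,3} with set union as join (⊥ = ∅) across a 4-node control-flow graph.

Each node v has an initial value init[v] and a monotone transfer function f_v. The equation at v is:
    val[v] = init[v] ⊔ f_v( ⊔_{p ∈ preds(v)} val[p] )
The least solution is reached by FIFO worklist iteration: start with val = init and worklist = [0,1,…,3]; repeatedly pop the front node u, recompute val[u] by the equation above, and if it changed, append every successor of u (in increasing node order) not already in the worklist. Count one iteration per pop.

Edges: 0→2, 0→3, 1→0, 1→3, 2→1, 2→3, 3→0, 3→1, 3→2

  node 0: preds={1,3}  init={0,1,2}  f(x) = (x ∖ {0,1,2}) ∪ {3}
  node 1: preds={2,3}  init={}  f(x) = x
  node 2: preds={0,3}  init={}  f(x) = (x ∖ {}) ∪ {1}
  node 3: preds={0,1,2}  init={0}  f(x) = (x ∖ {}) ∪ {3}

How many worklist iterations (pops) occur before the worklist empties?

Worklist (9 pops):
  #1 pop 0: in={0} → {0,1,2,3} (was {0,1,2}); enqueue []
  #2 pop 1: in={0} → {0} (was {}); enqueue [0]
  #3 pop 2: in={0,1,2,3} → {0,1,2,3} (was {}); enqueue [1]
  #4 pop 3: in={0,1,2,3} → {0,1,2,3} (was {0}); enqueue [2]
  #5 pop 0: in={0,1,2,3} → {0,1,2,3} (no change)
  #6 pop 1: in={0,1,2,3} → {0,1,2,3} (was {0}); enqueue [0,3]
  #7 pop 2: in={0,1,2,3} → {0,1,2,3} (no change)
  #8 pop 0: in={0,1,2,3} → {0,1,2,3} (no change)
  #9 pop 3: in={0,1,2,3} → {0,1,2,3} (no change)

Fixpoint:
  val[0] = {0,1,2,3}
  val[1] = {0,1,2,3}
  val[2] = {0,1,2,3}
  val[3] = {0,1,2,3}

9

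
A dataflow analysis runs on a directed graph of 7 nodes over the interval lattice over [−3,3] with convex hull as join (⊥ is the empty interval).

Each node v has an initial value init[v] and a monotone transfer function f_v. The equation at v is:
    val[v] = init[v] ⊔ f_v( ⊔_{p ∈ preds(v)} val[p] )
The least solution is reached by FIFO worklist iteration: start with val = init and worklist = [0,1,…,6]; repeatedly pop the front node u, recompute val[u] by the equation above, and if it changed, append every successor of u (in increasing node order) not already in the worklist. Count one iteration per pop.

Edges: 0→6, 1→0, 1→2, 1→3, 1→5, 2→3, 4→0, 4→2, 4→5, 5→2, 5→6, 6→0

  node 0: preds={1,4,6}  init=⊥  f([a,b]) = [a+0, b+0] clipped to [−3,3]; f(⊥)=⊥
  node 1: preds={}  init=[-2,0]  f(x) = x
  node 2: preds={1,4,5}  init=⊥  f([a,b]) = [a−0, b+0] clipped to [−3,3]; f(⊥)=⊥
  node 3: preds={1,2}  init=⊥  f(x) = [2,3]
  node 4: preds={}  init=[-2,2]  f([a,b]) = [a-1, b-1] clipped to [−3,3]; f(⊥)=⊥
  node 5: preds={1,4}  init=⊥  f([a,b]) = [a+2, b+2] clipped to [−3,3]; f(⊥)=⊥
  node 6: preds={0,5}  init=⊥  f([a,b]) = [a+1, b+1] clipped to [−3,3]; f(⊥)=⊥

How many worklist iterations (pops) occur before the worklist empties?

Worklist (11 pops):
  #1 pop 0: in=[-2,2] → [-2,2] (was ⊥); enqueue []
  #2 pop 1: in=⊥ → [-2,0] (no change)
  #3 pop 2: in=[-2,2] → [-2,2] (was ⊥); enqueue []
  #4 pop 3: in=[-2,2] → [2,3] (was ⊥); enqueue []
  #5 pop 4: in=⊥ → [-2,2] (no change)
  #6 pop 5: in=[-2,2] → [0,3] (was ⊥); enqueue [2]
  #7 pop 6: in=[-2,3] → [-1,3] (was ⊥); enqueue [0]
  #8 pop 2: in=[-2,3] → [-2,3] (was [-2,2]); enqueue [3]
  #9 pop 0: in=[-2,3] → [-2,3] (was [-2,2]); enqueue [6]
  #10 pop 3: in=[-2,3] → [2,3] (no change)
  #11 pop 6: in=[-2,3] → [-1,3] (no change)

Fixpoint:
  val[0] = [-2,3]
  val[1] = [-2,0]
  val[2] = [-2,3]
  val[3] = [2,3]
  val[4] = [-2,2]
  val[5] = [0,3]
  val[6] = [-1,3]

11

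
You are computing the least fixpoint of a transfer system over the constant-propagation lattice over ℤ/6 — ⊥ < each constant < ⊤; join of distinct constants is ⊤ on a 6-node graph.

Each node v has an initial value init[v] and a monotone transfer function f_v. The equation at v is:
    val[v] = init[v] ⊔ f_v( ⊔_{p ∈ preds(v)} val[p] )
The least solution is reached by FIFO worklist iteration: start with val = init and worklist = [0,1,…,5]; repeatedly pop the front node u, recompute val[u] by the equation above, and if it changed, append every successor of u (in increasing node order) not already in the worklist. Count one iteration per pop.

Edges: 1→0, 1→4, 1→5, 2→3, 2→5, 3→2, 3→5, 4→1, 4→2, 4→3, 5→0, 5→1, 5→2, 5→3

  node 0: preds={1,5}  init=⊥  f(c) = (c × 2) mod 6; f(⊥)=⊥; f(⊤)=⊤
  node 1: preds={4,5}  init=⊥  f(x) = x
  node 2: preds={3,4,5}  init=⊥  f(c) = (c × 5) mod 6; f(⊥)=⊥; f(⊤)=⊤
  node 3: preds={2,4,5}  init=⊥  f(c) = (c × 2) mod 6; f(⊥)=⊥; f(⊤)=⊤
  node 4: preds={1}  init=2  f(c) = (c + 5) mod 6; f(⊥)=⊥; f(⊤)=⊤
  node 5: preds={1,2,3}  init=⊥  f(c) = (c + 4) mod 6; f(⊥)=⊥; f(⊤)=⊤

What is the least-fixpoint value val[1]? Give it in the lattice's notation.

⊤

Trace (13 dequeues):
  [1] u=0 | in ⊥ | out ⊥ | ==
  [2] u=1 | in 2 | out 2 | prev ⊥ | push {0}
  [3] u=2 | in 2 | out 4 | prev ⊥ | push {}
  [4] u=3 | in ⊤ | out ⊤ | prev ⊥ | push {2}
  [5] u=4 | in 2 | out ⊤ | prev 2 | push {1,3}
  [6] u=5 | in ⊤ | out ⊤ | prev ⊥ | push {}
  [7] u=0 | in ⊤ | out ⊤ | prev ⊥ | push {}
  [8] u=2 | in ⊤ | out ⊤ | prev 4 | push {5}
  [9] u=1 | in ⊤ | out ⊤ | prev 2 | push {0,4}
  [10] u=3 | in ⊤ | out ⊤ | ==
  [11] u=5 | in ⊤ | out ⊤ | ==
  [12] u=0 | in ⊤ | out ⊤ | ==
  [13] u=4 | in ⊤ | out ⊤ | ==

Converged values:
  [0] ⊤
  [1] ⊤
  [2] ⊤
  [3] ⊤
  [4] ⊤
  [5] ⊤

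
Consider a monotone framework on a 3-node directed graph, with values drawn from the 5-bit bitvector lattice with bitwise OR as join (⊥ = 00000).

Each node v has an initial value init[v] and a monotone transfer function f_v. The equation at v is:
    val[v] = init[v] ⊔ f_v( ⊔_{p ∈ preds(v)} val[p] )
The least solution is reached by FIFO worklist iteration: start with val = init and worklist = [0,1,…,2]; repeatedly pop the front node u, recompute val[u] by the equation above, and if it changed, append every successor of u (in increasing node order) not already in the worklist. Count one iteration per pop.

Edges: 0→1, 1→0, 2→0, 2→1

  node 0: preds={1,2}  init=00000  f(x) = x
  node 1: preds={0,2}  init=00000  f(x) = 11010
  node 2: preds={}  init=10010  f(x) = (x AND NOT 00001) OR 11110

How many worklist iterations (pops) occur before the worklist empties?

5

Worklist (5 pops):
  #1 pop 0: in=10010 → 10010 (was 00000); enqueue []
  #2 pop 1: in=10010 → 11010 (was 00000); enqueue [0]
  #3 pop 2: in=00000 → 11110 (was 10010); enqueue [1]
  #4 pop 0: in=11110 → 11110 (was 10010); enqueue []
  #5 pop 1: in=11110 → 11010 (no change)

Fixpoint:
  val[0] = 11110
  val[1] = 11010
  val[2] = 11110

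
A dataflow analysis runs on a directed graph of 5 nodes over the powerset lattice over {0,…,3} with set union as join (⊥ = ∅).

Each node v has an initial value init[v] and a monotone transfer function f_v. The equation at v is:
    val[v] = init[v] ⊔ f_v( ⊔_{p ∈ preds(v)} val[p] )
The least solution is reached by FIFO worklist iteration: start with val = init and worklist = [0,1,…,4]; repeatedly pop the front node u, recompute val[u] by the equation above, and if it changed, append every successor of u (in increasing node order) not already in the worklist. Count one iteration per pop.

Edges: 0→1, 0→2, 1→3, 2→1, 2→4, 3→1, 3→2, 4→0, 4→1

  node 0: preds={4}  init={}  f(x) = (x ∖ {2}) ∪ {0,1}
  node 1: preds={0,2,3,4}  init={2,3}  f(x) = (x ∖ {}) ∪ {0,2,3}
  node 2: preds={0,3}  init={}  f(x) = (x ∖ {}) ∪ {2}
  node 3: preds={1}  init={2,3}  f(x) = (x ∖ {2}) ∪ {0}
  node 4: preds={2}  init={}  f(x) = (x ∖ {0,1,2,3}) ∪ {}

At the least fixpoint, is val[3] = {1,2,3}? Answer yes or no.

Worklist (7 pops):
  #1 pop 0: in={} → {0,1} (was {}); enqueue []
  #2 pop 1: in={0,1,2,3} → {0,1,2,3} (was {2,3}); enqueue []
  #3 pop 2: in={0,1,2,3} → {0,1,2,3} (was {}); enqueue [1]
  #4 pop 3: in={0,1,2,3} → {0,1,2,3} (was {2,3}); enqueue [2]
  #5 pop 4: in={0,1,2,3} → {} (no change)
  #6 pop 1: in={0,1,2,3} → {0,1,2,3} (no change)
  #7 pop 2: in={0,1,2,3} → {0,1,2,3} (no change)

Fixpoint:
  val[0] = {0,1}
  val[1] = {0,1,2,3}
  val[2] = {0,1,2,3}
  val[3] = {0,1,2,3}
  val[4] = {}

no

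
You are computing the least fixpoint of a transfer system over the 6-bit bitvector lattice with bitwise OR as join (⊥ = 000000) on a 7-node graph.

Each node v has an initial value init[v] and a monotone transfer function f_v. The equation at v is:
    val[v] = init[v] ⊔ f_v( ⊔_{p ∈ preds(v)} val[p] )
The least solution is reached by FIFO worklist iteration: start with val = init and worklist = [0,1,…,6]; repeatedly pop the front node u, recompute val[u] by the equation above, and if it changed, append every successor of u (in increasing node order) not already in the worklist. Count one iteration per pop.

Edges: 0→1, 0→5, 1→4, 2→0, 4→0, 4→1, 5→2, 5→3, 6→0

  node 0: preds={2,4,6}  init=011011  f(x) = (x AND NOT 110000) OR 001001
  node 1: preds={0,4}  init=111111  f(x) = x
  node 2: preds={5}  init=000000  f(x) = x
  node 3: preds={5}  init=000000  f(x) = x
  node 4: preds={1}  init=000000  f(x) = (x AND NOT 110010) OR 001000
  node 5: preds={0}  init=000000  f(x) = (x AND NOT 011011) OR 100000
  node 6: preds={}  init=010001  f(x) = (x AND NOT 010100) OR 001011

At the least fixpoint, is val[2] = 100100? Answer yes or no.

Trace (16 dequeues):
  [1] u=0 | in 010001 | out 011011 | ==
  [2] u=1 | in 011011 | out 111111 | ==
  [3] u=2 | in 000000 | out 000000 | ==
  [4] u=3 | in 000000 | out 000000 | ==
  [5] u=4 | in 111111 | out 001101 | prev 000000 | push {0,1}
  [6] u=5 | in 011011 | out 100000 | prev 000000 | push {2,3}
  [7] u=6 | in 000000 | out 011011 | prev 010001 | push {}
  [8] u=0 | in 011111 | out 011111 | prev 011011 | push {5}
  [9] u=1 | in 011111 | out 111111 | ==
  [10] u=2 | in 100000 | out 100000 | prev 000000 | push {0}
  [11] u=3 | in 100000 | out 100000 | prev 000000 | push {}
  [12] u=5 | in 011111 | out 100100 | prev 100000 | push {2,3}
  [13] u=0 | in 111111 | out 011111 | ==
  [14] u=2 | in 100100 | out 100100 | prev 100000 | push {0}
  [15] u=3 | in 100100 | out 100100 | prev 100000 | push {}
  [16] u=0 | in 111111 | out 011111 | ==

Converged values:
  [0] 011111
  [1] 111111
  [2] 100100
  [3] 100100
  [4] 001101
  [5] 100100
  [6] 011011

yes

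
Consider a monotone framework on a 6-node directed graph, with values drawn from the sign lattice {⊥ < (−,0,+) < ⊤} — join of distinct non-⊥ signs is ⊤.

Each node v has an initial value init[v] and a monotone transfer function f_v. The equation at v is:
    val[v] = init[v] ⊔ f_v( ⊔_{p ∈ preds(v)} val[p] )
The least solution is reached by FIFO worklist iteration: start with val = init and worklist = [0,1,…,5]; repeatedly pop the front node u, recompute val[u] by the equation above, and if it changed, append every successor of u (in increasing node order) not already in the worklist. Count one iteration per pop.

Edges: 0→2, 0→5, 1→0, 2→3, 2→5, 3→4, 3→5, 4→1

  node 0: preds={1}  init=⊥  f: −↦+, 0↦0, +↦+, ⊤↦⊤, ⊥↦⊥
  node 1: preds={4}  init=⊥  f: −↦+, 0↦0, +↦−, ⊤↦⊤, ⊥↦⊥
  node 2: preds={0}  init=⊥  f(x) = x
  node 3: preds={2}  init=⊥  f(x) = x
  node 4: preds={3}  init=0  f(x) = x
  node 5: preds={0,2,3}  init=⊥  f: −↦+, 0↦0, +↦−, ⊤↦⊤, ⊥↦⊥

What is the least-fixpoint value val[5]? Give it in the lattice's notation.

Trace (12 dequeues):
  [1] u=0 | in ⊥ | out ⊥ | ==
  [2] u=1 | in 0 | out 0 | prev ⊥ | push {0}
  [3] u=2 | in ⊥ | out ⊥ | ==
  [4] u=3 | in ⊥ | out ⊥ | ==
  [5] u=4 | in ⊥ | out 0 | ==
  [6] u=5 | in ⊥ | out ⊥ | ==
  [7] u=0 | in 0 | out 0 | prev ⊥ | push {2,5}
  [8] u=2 | in 0 | out 0 | prev ⊥ | push {3}
  [9] u=5 | in 0 | out 0 | prev ⊥ | push {}
  [10] u=3 | in 0 | out 0 | prev ⊥ | push {4,5}
  [11] u=4 | in 0 | out 0 | ==
  [12] u=5 | in 0 | out 0 | ==

Converged values:
  [0] 0
  [1] 0
  [2] 0
  [3] 0
  [4] 0
  [5] 0

0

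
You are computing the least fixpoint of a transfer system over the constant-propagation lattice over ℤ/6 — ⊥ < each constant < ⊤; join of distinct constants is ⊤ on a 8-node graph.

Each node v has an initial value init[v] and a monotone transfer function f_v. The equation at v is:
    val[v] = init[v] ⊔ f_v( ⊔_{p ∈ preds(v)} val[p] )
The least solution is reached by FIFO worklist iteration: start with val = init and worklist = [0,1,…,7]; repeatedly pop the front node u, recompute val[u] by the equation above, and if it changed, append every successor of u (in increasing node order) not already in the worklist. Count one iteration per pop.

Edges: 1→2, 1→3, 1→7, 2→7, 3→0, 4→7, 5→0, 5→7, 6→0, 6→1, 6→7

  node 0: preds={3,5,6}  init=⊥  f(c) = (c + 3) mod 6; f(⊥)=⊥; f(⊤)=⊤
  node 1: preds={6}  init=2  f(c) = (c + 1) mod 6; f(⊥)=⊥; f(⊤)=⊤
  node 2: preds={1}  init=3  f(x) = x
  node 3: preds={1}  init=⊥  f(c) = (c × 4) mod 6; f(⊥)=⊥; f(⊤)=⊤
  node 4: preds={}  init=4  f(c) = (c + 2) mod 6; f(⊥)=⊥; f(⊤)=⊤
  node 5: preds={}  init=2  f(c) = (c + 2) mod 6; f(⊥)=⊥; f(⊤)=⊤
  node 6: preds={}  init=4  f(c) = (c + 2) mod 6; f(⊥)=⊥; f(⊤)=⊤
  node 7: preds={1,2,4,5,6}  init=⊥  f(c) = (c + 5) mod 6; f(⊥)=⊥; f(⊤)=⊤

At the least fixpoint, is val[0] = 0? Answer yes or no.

no

Trace (9 dequeues):
  [1] u=0 | in ⊤ | out ⊤ | prev ⊥ | push {}
  [2] u=1 | in 4 | out ⊤ | prev 2 | push {}
  [3] u=2 | in ⊤ | out ⊤ | prev 3 | push {}
  [4] u=3 | in ⊤ | out ⊤ | prev ⊥ | push {0}
  [5] u=4 | in ⊥ | out 4 | ==
  [6] u=5 | in ⊥ | out 2 | ==
  [7] u=6 | in ⊥ | out 4 | ==
  [8] u=7 | in ⊤ | out ⊤ | prev ⊥ | push {}
  [9] u=0 | in ⊤ | out ⊤ | ==

Converged values:
  [0] ⊤
  [1] ⊤
  [2] ⊤
  [3] ⊤
  [4] 4
  [5] 2
  [6] 4
  [7] ⊤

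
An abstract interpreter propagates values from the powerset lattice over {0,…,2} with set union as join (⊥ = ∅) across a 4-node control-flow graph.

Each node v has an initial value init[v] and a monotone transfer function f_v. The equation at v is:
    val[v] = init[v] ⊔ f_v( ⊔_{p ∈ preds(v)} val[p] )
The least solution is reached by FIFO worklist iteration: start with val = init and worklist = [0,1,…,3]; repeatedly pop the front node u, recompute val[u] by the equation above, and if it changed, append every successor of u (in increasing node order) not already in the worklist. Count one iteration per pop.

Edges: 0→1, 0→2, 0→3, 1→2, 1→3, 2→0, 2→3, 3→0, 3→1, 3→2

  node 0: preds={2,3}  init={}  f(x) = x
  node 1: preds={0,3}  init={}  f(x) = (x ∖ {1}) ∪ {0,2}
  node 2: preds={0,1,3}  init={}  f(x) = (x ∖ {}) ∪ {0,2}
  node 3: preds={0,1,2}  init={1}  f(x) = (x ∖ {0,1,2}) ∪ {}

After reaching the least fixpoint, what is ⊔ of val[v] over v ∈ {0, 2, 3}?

Worklist (8 pops):
  #1 pop 0: in={1} → {1} (was {}); enqueue []
  #2 pop 1: in={1} → {0,2} (was {}); enqueue []
  #3 pop 2: in={0,1,2} → {0,1,2} (was {}); enqueue [0]
  #4 pop 3: in={0,1,2} → {1} (no change)
  #5 pop 0: in={0,1,2} → {0,1,2} (was {1}); enqueue [1,2,3]
  #6 pop 1: in={0,1,2} → {0,2} (no change)
  #7 pop 2: in={0,1,2} → {0,1,2} (no change)
  #8 pop 3: in={0,1,2} → {1} (no change)

Fixpoint:
  val[0] = {0,1,2}
  val[1] = {0,2}
  val[2] = {0,1,2}
  val[3] = {1}

{0,1,2}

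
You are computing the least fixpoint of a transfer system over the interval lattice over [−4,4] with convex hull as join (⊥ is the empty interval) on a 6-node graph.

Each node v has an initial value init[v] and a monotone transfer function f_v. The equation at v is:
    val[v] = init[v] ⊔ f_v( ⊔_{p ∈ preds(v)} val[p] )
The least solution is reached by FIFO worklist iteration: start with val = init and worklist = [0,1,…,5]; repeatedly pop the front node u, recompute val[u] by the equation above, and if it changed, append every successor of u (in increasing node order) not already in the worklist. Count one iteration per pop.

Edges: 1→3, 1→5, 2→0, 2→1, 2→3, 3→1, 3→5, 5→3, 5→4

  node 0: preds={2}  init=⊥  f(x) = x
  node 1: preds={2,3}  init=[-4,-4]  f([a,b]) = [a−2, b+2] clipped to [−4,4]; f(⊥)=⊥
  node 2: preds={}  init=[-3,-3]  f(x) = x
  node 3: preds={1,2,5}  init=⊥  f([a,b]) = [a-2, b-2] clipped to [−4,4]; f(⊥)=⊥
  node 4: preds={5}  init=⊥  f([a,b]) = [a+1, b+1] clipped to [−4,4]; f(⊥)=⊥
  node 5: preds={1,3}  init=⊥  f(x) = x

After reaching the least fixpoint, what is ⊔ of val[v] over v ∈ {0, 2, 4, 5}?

[-4,0]

Iteration log — 9 steps:
  step 1. node 0  ⊔preds=[-3,-3]  new=[-3,-3]  old=⊥  +wl: 
  step 2. node 1  ⊔preds=[-3,-3]  new=[-4,-1]  old=[-4,-4]  +wl: 
  step 3. node 2  ⊔preds=⊥  new=[-3,-3]  stable
  step 4. node 3  ⊔preds=[-4,-1]  new=[-4,-3]  old=⊥  +wl: 1
  step 5. node 4  ⊔preds=⊥  new=⊥  stable
  step 6. node 5  ⊔preds=[-4,-1]  new=[-4,-1]  old=⊥  +wl: 3,4
  step 7. node 1  ⊔preds=[-4,-3]  new=[-4,-1]  stable
  step 8. node 3  ⊔preds=[-4,-1]  new=[-4,-3]  stable
  step 9. node 4  ⊔preds=[-4,-1]  new=[-3,0]  old=⊥  +wl: 

Least fixpoint reached:
  node 0: [-3,-3]
  node 1: [-4,-1]
  node 2: [-3,-3]
  node 3: [-4,-3]
  node 4: [-3,0]
  node 5: [-4,-1]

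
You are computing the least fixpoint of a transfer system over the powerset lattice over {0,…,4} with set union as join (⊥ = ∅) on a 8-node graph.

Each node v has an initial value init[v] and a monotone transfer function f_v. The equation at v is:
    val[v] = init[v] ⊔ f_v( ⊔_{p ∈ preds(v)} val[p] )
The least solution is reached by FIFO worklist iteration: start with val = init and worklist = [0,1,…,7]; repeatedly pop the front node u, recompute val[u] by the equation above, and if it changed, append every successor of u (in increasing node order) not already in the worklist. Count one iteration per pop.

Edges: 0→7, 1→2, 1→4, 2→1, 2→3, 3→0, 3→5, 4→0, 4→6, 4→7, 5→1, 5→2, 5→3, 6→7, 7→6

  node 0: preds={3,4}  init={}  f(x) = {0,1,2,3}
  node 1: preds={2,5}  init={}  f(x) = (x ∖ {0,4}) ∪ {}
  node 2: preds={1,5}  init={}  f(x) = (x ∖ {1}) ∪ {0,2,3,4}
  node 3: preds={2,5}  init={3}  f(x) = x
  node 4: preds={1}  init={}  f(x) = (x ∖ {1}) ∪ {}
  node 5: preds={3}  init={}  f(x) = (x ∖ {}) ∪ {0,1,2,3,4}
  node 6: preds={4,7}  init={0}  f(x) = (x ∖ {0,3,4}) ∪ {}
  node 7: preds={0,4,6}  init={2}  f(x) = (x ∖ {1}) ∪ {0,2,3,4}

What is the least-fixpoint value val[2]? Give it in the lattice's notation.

{0,2,3,4}

Worklist (18 pops):
  #1 pop 0: in={3} → {0,1,2,3} (was {}); enqueue []
  #2 pop 1: in={} → {} (no change)
  #3 pop 2: in={} → {0,2,3,4} (was {}); enqueue [1]
  #4 pop 3: in={0,2,3,4} → {0,2,3,4} (was {3}); enqueue [0]
  #5 pop 4: in={} → {} (no change)
  #6 pop 5: in={0,2,3,4} → {0,1,2,3,4} (was {}); enqueue [2,3]
  #7 pop 6: in={2} → {0,2} (was {0}); enqueue []
  #8 pop 7: in={0,1,2,3} → {0,2,3,4} (was {2}); enqueue [6]
  #9 pop 1: in={0,1,2,3,4} → {1,2,3} (was {}); enqueue [4]
  #10 pop 0: in={0,2,3,4} → {0,1,2,3} (no change)
  #11 pop 2: in={0,1,2,3,4} → {0,2,3,4} (no change)
  #12 pop 3: in={0,1,2,3,4} → {0,1,2,3,4} (was {0,2,3,4}); enqueue [0,5]
  #13 pop 6: in={0,2,3,4} → {0,2} (no change)
  #14 pop 4: in={1,2,3} → {2,3} (was {}); enqueue [6,7]
  #15 pop 0: in={0,1,2,3,4} → {0,1,2,3} (no change)
  #16 pop 5: in={0,1,2,3,4} → {0,1,2,3,4} (no change)
  #17 pop 6: in={0,2,3,4} → {0,2} (no change)
  #18 pop 7: in={0,1,2,3} → {0,2,3,4} (no change)

Fixpoint:
  val[0] = {0,1,2,3}
  val[1] = {1,2,3}
  val[2] = {0,2,3,4}
  val[3] = {0,1,2,3,4}
  val[4] = {2,3}
  val[5] = {0,1,2,3,4}
  val[6] = {0,2}
  val[7] = {0,2,3,4}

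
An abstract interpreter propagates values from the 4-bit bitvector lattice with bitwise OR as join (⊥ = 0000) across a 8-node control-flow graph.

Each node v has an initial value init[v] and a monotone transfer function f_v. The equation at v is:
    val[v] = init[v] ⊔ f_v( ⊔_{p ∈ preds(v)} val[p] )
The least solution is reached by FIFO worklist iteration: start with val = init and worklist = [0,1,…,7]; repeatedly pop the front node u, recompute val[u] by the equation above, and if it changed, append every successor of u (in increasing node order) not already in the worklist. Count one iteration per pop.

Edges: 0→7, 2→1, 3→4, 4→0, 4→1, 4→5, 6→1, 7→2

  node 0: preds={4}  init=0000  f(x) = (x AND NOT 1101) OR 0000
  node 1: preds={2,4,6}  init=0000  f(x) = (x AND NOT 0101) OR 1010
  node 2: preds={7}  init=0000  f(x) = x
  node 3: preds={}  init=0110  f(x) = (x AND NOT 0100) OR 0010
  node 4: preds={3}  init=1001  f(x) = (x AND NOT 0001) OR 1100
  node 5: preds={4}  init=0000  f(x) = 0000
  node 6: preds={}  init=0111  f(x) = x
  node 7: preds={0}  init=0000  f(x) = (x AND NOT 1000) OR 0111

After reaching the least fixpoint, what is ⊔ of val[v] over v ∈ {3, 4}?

Worklist (13 pops):
  #1 pop 0: in=1001 → 0000 (no change)
  #2 pop 1: in=1111 → 1010 (was 0000); enqueue []
  #3 pop 2: in=0000 → 0000 (no change)
  #4 pop 3: in=0000 → 0110 (no change)
  #5 pop 4: in=0110 → 1111 (was 1001); enqueue [0,1]
  #6 pop 5: in=1111 → 0000 (no change)
  #7 pop 6: in=0000 → 0111 (no change)
  #8 pop 7: in=0000 → 0111 (was 0000); enqueue [2]
  #9 pop 0: in=1111 → 0010 (was 0000); enqueue [7]
  #10 pop 1: in=1111 → 1010 (no change)
  #11 pop 2: in=0111 → 0111 (was 0000); enqueue [1]
  #12 pop 7: in=0010 → 0111 (no change)
  #13 pop 1: in=1111 → 1010 (no change)

Fixpoint:
  val[0] = 0010
  val[1] = 1010
  val[2] = 0111
  val[3] = 0110
  val[4] = 1111
  val[5] = 0000
  val[6] = 0111
  val[7] = 0111

1111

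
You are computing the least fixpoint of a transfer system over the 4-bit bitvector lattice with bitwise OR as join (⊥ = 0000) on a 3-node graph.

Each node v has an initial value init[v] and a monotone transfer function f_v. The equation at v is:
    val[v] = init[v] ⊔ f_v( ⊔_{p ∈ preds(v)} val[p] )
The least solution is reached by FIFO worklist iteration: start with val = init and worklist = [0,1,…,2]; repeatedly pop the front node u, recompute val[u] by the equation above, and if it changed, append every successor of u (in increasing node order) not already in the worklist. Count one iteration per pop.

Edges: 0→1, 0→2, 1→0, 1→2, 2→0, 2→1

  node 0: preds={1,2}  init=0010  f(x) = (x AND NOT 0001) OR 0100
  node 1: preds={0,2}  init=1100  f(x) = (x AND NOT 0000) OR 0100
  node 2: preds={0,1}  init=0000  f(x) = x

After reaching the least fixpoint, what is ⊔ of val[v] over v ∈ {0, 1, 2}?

1110

Trace (5 dequeues):
  [1] u=0 | in 1100 | out 1110 | prev 0010 | push {}
  [2] u=1 | in 1110 | out 1110 | prev 1100 | push {0}
  [3] u=2 | in 1110 | out 1110 | prev 0000 | push {1}
  [4] u=0 | in 1110 | out 1110 | ==
  [5] u=1 | in 1110 | out 1110 | ==

Converged values:
  [0] 1110
  [1] 1110
  [2] 1110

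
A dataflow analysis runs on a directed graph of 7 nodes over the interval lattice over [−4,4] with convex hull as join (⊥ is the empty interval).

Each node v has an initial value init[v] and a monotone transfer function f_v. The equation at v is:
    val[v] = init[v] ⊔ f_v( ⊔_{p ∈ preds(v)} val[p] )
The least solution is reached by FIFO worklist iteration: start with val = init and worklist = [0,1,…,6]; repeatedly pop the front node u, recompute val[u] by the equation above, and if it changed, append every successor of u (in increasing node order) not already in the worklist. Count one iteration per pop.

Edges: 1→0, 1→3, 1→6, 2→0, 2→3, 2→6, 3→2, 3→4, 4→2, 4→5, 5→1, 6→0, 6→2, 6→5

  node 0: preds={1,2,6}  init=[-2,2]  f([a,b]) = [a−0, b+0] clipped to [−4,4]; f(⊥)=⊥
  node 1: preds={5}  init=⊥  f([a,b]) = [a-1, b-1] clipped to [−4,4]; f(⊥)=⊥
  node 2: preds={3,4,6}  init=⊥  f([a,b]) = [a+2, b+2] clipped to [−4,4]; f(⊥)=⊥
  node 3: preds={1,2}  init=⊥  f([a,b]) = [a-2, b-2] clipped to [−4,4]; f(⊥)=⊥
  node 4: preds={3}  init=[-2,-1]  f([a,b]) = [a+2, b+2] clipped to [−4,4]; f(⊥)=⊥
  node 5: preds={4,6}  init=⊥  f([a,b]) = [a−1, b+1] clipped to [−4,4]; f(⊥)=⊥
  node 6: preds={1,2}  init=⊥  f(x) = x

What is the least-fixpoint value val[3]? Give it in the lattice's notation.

[-4,2]

Trace (28 dequeues):
  [1] u=0 | in ⊥ | out [-2,2] | ==
  [2] u=1 | in ⊥ | out ⊥ | ==
  [3] u=2 | in [-2,-1] | out [0,1] | prev ⊥ | push {0}
  [4] u=3 | in [0,1] | out [-2,-1] | prev ⊥ | push {2}
  [5] u=4 | in [-2,-1] | out [-2,1] | prev [-2,-1] | push {}
  [6] u=5 | in [-2,1] | out [-3,2] | prev ⊥ | push {1}
  [7] u=6 | in [0,1] | out [0,1] | prev ⊥ | push {5}
  [8] u=0 | in [0,1] | out [-2,2] | ==
  [9] u=2 | in [-2,1] | out [0,3] | prev [0,1] | push {0,3,6}
  [10] u=1 | in [-3,2] | out [-4,1] | prev ⊥ | push {}
  [11] u=5 | in [-2,1] | out [-3,2] | ==
  [12] u=0 | in [-4,3] | out [-4,3] | prev [-2,2] | push {}
  [13] u=3 | in [-4,3] | out [-4,1] | prev [-2,-1] | push {2,4}
  [14] u=6 | in [-4,3] | out [-4,3] | prev [0,1] | push {0,5}
  [15] u=2 | in [-4,3] | out [-2,4] | prev [0,3] | push {3,6}
  [16] u=4 | in [-4,1] | out [-2,3] | prev [-2,1] | push {2}
  [17] u=0 | in [-4,4] | out [-4,4] | prev [-4,3] | push {}
  [18] u=5 | in [-4,3] | out [-4,4] | prev [-3,2] | push {1}
  [19] u=3 | in [-4,4] | out [-4,2] | prev [-4,1] | push {4}
  [20] u=6 | in [-4,4] | out [-4,4] | prev [-4,3] | push {0,5}
  [21] u=2 | in [-4,4] | out [-2,4] | ==
  [22] u=1 | in [-4,4] | out [-4,3] | prev [-4,1] | push {3,6}
  [23] u=4 | in [-4,2] | out [-2,4] | prev [-2,3] | push {2}
  [24] u=0 | in [-4,4] | out [-4,4] | ==
  [25] u=5 | in [-4,4] | out [-4,4] | ==
  [26] u=3 | in [-4,4] | out [-4,2] | ==
  [27] u=6 | in [-4,4] | out [-4,4] | ==
  [28] u=2 | in [-4,4] | out [-2,4] | ==

Converged values:
  [0] [-4,4]
  [1] [-4,3]
  [2] [-2,4]
  [3] [-4,2]
  [4] [-2,4]
  [5] [-4,4]
  [6] [-4,4]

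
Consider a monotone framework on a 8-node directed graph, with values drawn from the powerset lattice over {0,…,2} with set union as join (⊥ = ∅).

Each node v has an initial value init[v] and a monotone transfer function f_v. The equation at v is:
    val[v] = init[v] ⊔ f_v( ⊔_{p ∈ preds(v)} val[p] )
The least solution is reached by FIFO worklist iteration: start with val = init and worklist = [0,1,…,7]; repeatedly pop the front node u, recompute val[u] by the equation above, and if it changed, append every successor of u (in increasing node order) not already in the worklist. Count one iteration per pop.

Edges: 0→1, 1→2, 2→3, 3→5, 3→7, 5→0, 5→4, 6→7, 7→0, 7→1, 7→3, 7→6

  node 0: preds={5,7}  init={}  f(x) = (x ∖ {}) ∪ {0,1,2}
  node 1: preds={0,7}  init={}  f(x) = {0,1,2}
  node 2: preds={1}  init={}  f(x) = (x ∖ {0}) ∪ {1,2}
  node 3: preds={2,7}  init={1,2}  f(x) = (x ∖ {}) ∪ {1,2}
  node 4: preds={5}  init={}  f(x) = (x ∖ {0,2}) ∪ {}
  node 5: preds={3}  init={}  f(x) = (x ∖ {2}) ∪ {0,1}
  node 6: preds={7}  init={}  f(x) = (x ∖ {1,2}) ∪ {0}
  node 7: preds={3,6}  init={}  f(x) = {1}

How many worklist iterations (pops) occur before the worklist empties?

13

Iteration log — 13 steps:
  step 1. node 0  ⊔preds={}  new={0,1,2}  old={}  +wl: 
  step 2. node 1  ⊔preds={0,1,2}  new={0,1,2}  old={}  +wl: 
  step 3. node 2  ⊔preds={0,1,2}  new={1,2}  old={}  +wl: 
  step 4. node 3  ⊔preds={1,2}  new={1,2}  stable
  step 5. node 4  ⊔preds={}  new={}  stable
  step 6. node 5  ⊔preds={1,2}  new={0,1}  old={}  +wl: 0,4
  step 7. node 6  ⊔preds={}  new={0}  old={}  +wl: 
  step 8. node 7  ⊔preds={0,1,2}  new={1}  old={}  +wl: 1,3,6
  step 9. node 0  ⊔preds={0,1}  new={0,1,2}  stable
  step 10. node 4  ⊔preds={0,1}  new={1}  old={}  +wl: 
  step 11. node 1  ⊔preds={0,1,2}  new={0,1,2}  stable
  step 12. node 3  ⊔preds={1,2}  new={1,2}  stable
  step 13. node 6  ⊔preds={1}  new={0}  stable

Least fixpoint reached:
  node 0: {0,1,2}
  node 1: {0,1,2}
  node 2: {1,2}
  node 3: {1,2}
  node 4: {1}
  node 5: {0,1}
  node 6: {0}
  node 7: {1}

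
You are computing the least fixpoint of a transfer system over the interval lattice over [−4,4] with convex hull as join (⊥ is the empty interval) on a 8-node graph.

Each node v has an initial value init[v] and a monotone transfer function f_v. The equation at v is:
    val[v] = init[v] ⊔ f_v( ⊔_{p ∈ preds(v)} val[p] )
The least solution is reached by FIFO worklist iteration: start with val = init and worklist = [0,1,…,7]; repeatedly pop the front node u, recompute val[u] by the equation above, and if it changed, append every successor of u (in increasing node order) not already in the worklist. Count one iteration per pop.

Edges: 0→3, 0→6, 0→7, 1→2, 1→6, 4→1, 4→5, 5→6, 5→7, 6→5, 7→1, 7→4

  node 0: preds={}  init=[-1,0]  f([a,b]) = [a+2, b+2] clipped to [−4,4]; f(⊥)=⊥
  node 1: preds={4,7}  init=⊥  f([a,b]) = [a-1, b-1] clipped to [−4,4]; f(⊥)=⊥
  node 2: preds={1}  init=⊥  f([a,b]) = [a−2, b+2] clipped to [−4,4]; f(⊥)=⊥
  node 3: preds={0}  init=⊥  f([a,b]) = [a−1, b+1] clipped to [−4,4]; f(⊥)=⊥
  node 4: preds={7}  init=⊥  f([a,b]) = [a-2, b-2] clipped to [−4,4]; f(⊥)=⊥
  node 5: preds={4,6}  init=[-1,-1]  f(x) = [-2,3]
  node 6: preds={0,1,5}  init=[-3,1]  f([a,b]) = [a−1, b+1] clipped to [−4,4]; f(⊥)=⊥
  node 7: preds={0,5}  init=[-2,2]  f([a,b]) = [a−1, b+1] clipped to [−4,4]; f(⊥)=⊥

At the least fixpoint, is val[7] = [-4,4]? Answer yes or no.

no

Worklist (15 pops):
  #1 pop 0: in=⊥ → [-1,0] (no change)
  #2 pop 1: in=[-2,2] → [-3,1] (was ⊥); enqueue []
  #3 pop 2: in=[-3,1] → [-4,3] (was ⊥); enqueue []
  #4 pop 3: in=[-1,0] → [-2,1] (was ⊥); enqueue []
  #5 pop 4: in=[-2,2] → [-4,0] (was ⊥); enqueue [1]
  #6 pop 5: in=[-4,1] → [-2,3] (was [-1,-1]); enqueue []
  #7 pop 6: in=[-3,3] → [-4,4] (was [-3,1]); enqueue [5]
  #8 pop 7: in=[-2,3] → [-3,4] (was [-2,2]); enqueue [4]
  #9 pop 1: in=[-4,4] → [-4,3] (was [-3,1]); enqueue [2,6]
  #10 pop 5: in=[-4,4] → [-2,3] (no change)
  #11 pop 4: in=[-3,4] → [-4,2] (was [-4,0]); enqueue [1,5]
  #12 pop 2: in=[-4,3] → [-4,4] (was [-4,3]); enqueue []
  #13 pop 6: in=[-4,3] → [-4,4] (no change)
  #14 pop 1: in=[-4,4] → [-4,3] (no change)
  #15 pop 5: in=[-4,4] → [-2,3] (no change)

Fixpoint:
  val[0] = [-1,0]
  val[1] = [-4,3]
  val[2] = [-4,4]
  val[3] = [-2,1]
  val[4] = [-4,2]
  val[5] = [-2,3]
  val[6] = [-4,4]
  val[7] = [-3,4]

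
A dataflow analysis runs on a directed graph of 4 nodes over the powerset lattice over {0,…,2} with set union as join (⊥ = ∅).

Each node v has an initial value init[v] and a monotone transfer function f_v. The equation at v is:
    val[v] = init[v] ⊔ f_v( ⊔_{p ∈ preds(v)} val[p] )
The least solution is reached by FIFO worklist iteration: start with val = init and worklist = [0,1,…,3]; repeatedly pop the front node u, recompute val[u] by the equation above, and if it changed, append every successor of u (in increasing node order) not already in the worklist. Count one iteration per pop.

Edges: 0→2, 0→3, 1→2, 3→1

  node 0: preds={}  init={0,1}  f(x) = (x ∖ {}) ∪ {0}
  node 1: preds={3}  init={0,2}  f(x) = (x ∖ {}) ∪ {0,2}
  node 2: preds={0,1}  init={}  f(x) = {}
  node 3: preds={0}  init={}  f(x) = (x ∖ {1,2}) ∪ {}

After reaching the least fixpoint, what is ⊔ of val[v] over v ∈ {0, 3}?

{0,1}

Trace (5 dequeues):
  [1] u=0 | in {} | out {0,1} | ==
  [2] u=1 | in {} | out {0,2} | ==
  [3] u=2 | in {0,1,2} | out {} | ==
  [4] u=3 | in {0,1} | out {0} | prev {} | push {1}
  [5] u=1 | in {0} | out {0,2} | ==

Converged values:
  [0] {0,1}
  [1] {0,2}
  [2] {}
  [3] {0}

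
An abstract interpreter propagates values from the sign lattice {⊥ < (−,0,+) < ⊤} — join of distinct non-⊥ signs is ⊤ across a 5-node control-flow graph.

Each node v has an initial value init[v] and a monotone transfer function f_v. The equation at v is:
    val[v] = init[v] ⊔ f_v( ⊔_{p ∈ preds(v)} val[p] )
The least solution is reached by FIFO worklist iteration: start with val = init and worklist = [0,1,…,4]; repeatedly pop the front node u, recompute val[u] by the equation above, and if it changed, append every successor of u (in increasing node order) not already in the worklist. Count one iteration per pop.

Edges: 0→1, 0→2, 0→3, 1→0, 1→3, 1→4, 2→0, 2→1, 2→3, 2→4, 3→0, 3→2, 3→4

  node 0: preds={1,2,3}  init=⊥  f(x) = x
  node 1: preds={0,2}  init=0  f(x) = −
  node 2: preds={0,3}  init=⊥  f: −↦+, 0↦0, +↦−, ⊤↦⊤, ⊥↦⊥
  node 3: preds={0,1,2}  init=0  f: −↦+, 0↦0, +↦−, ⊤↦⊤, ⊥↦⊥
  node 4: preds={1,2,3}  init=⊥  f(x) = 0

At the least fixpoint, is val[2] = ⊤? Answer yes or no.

Trace (12 dequeues):
  [1] u=0 | in 0 | out 0 | prev ⊥ | push {}
  [2] u=1 | in 0 | out ⊤ | prev 0 | push {0}
  [3] u=2 | in 0 | out 0 | prev ⊥ | push {1}
  [4] u=3 | in ⊤ | out ⊤ | prev 0 | push {2}
  [5] u=4 | in ⊤ | out 0 | prev ⊥ | push {}
  [6] u=0 | in ⊤ | out ⊤ | prev 0 | push {3}
  [7] u=1 | in ⊤ | out ⊤ | ==
  [8] u=2 | in ⊤ | out ⊤ | prev 0 | push {0,1,4}
  [9] u=3 | in ⊤ | out ⊤ | ==
  [10] u=0 | in ⊤ | out ⊤ | ==
  [11] u=1 | in ⊤ | out ⊤ | ==
  [12] u=4 | in ⊤ | out 0 | ==

Converged values:
  [0] ⊤
  [1] ⊤
  [2] ⊤
  [3] ⊤
  [4] 0

yes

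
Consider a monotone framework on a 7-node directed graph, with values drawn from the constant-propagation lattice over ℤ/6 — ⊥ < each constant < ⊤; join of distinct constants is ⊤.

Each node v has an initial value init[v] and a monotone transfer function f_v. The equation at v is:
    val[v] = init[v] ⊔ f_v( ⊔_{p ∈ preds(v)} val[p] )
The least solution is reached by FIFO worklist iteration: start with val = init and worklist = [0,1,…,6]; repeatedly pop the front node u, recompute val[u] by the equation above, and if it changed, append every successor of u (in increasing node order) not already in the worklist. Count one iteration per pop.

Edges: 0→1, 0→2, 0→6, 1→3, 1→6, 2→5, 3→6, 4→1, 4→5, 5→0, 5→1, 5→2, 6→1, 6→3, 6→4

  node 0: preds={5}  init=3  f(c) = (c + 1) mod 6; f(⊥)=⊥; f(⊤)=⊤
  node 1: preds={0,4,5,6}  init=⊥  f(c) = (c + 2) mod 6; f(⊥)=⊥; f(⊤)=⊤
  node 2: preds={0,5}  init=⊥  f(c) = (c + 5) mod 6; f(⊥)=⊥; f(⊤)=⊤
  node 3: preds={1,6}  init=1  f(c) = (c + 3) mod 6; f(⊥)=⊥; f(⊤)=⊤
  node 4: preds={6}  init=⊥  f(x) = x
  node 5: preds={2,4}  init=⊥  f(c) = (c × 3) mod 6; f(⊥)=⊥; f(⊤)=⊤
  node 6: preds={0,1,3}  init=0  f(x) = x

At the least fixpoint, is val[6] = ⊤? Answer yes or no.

yes

Trace (15 dequeues):
  [1] u=0 | in ⊥ | out 3 | ==
  [2] u=1 | in ⊤ | out ⊤ | prev ⊥ | push {}
  [3] u=2 | in 3 | out 2 | prev ⊥ | push {}
  [4] u=3 | in ⊤ | out ⊤ | prev 1 | push {}
  [5] u=4 | in 0 | out 0 | prev ⊥ | push {1}
  [6] u=5 | in ⊤ | out ⊤ | prev ⊥ | push {0,2}
  [7] u=6 | in ⊤ | out ⊤ | prev 0 | push {3,4}
  [8] u=1 | in ⊤ | out ⊤ | ==
  [9] u=0 | in ⊤ | out ⊤ | prev 3 | push {1,6}
  [10] u=2 | in ⊤ | out ⊤ | prev 2 | push {5}
  [11] u=3 | in ⊤ | out ⊤ | ==
  [12] u=4 | in ⊤ | out ⊤ | prev 0 | push {}
  [13] u=1 | in ⊤ | out ⊤ | ==
  [14] u=6 | in ⊤ | out ⊤ | ==
  [15] u=5 | in ⊤ | out ⊤ | ==

Converged values:
  [0] ⊤
  [1] ⊤
  [2] ⊤
  [3] ⊤
  [4] ⊤
  [5] ⊤
  [6] ⊤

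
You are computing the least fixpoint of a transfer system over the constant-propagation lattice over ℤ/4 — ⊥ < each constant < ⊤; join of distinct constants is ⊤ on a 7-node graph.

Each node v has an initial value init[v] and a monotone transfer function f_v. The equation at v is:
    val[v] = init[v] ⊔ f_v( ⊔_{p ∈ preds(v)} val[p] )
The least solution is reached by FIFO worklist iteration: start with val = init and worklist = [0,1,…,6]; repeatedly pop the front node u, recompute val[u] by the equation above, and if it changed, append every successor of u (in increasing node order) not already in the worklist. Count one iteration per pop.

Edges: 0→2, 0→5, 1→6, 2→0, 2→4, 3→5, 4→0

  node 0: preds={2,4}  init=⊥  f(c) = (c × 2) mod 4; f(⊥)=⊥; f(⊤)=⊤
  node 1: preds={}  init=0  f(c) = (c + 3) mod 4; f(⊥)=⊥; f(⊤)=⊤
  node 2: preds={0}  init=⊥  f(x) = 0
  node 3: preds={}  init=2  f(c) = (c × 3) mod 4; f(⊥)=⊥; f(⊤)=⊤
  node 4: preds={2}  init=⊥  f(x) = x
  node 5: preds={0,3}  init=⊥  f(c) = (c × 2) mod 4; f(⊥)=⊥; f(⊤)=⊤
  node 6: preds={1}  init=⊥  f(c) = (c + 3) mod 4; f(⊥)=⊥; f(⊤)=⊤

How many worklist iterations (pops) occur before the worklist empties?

10

Trace (10 dequeues):
  [1] u=0 | in ⊥ | out ⊥ | ==
  [2] u=1 | in ⊥ | out 0 | ==
  [3] u=2 | in ⊥ | out 0 | prev ⊥ | push {0}
  [4] u=3 | in ⊥ | out 2 | ==
  [5] u=4 | in 0 | out 0 | prev ⊥ | push {}
  [6] u=5 | in 2 | out 0 | prev ⊥ | push {}
  [7] u=6 | in 0 | out 3 | prev ⊥ | push {}
  [8] u=0 | in 0 | out 0 | prev ⊥ | push {2,5}
  [9] u=2 | in 0 | out 0 | ==
  [10] u=5 | in ⊤ | out ⊤ | prev 0 | push {}

Converged values:
  [0] 0
  [1] 0
  [2] 0
  [3] 2
  [4] 0
  [5] ⊤
  [6] 3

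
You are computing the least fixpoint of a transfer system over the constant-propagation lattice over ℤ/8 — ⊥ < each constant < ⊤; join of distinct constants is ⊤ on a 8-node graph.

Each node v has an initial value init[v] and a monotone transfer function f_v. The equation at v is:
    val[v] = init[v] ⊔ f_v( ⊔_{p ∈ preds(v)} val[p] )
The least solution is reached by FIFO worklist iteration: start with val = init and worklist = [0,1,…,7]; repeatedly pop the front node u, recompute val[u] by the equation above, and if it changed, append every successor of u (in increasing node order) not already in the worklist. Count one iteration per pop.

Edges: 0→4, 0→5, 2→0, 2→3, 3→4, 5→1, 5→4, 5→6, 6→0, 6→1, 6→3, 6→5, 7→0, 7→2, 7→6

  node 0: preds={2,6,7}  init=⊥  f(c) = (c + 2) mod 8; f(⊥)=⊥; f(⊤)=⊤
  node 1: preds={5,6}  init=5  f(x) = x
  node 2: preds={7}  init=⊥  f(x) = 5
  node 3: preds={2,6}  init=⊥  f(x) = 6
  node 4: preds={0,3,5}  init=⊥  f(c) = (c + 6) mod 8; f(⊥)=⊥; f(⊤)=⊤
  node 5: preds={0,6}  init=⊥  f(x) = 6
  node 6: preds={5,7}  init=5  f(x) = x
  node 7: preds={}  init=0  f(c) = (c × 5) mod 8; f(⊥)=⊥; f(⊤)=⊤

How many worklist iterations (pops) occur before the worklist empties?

13

Iteration log — 13 steps:
  step 1. node 0  ⊔preds=⊤  new=⊤  old=⊥  +wl: 
  step 2. node 1  ⊔preds=5  new=5  stable
  step 3. node 2  ⊔preds=0  new=5  old=⊥  +wl: 0
  step 4. node 3  ⊔preds=5  new=6  old=⊥  +wl: 
  step 5. node 4  ⊔preds=⊤  new=⊤  old=⊥  +wl: 
  step 6. node 5  ⊔preds=⊤  new=6  old=⊥  +wl: 1,4
  step 7. node 6  ⊔preds=⊤  new=⊤  old=5  +wl: 3,5
  step 8. node 7  ⊔preds=⊥  new=0  stable
  step 9. node 0  ⊔preds=⊤  new=⊤  stable
  step 10. node 1  ⊔preds=⊤  new=⊤  old=5  +wl: 
  step 11. node 4  ⊔preds=⊤  new=⊤  stable
  step 12. node 3  ⊔preds=⊤  new=6  stable
  step 13. node 5  ⊔preds=⊤  new=6  stable

Least fixpoint reached:
  node 0: ⊤
  node 1: ⊤
  node 2: 5
  node 3: 6
  node 4: ⊤
  node 5: 6
  node 6: ⊤
  node 7: 0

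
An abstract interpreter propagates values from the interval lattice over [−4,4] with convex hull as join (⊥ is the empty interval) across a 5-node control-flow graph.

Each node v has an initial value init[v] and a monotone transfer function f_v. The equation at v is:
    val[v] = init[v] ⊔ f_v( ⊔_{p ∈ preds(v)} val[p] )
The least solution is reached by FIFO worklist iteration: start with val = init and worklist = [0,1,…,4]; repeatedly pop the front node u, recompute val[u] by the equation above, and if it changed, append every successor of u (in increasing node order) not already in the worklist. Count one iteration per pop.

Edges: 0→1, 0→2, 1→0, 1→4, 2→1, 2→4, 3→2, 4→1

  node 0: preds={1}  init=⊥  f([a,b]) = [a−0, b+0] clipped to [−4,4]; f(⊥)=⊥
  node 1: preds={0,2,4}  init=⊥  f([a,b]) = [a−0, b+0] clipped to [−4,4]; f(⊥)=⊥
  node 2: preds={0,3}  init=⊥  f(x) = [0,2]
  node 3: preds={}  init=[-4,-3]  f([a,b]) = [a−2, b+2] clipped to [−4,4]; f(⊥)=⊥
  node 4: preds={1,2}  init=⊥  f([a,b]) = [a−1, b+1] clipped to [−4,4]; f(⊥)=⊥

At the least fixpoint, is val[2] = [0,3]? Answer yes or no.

no

Worklist (22 pops):
  #1 pop 0: in=⊥ → ⊥ (no change)
  #2 pop 1: in=⊥ → ⊥ (no change)
  #3 pop 2: in=[-4,-3] → [0,2] (was ⊥); enqueue [1]
  #4 pop 3: in=⊥ → [-4,-3] (no change)
  #5 pop 4: in=[0,2] → [-1,3] (was ⊥); enqueue []
  #6 pop 1: in=[-1,3] → [-1,3] (was ⊥); enqueue [0,4]
  #7 pop 0: in=[-1,3] → [-1,3] (was ⊥); enqueue [1,2]
  #8 pop 4: in=[-1,3] → [-2,4] (was [-1,3]); enqueue []
  #9 pop 1: in=[-2,4] → [-2,4] (was [-1,3]); enqueue [0,4]
  #10 pop 2: in=[-4,3] → [0,2] (no change)
  #11 pop 0: in=[-2,4] → [-2,4] (was [-1,3]); enqueue [1,2]
  #12 pop 4: in=[-2,4] → [-3,4] (was [-2,4]); enqueue []
  #13 pop 1: in=[-3,4] → [-3,4] (was [-2,4]); enqueue [0,4]
  #14 pop 2: in=[-4,4] → [0,2] (no change)
  #15 pop 0: in=[-3,4] → [-3,4] (was [-2,4]); enqueue [1,2]
  #16 pop 4: in=[-3,4] → [-4,4] (was [-3,4]); enqueue []
  #17 pop 1: in=[-4,4] → [-4,4] (was [-3,4]); enqueue [0,4]
  #18 pop 2: in=[-4,4] → [0,2] (no change)
  #19 pop 0: in=[-4,4] → [-4,4] (was [-3,4]); enqueue [1,2]
  #20 pop 4: in=[-4,4] → [-4,4] (no change)
  #21 pop 1: in=[-4,4] → [-4,4] (no change)
  #22 pop 2: in=[-4,4] → [0,2] (no change)

Fixpoint:
  val[0] = [-4,4]
  val[1] = [-4,4]
  val[2] = [0,2]
  val[3] = [-4,-3]
  val[4] = [-4,4]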